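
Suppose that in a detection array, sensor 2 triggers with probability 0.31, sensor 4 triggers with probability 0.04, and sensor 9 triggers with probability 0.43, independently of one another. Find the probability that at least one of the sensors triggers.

0.622432

Since the events are independent, P(none) is the product of the individual non-occurrence probabilities.
P(none) = (1 − 0.31) × (1 − 0.04) × (1 − 0.43) = 0.69 × 0.96 × 0.57 = 0.377568
P(at least one) = 1 − 0.377568 = 0.622432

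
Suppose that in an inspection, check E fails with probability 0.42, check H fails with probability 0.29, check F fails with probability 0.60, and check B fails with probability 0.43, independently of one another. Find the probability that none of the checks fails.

Since the events are independent, P(none) is the product of the individual non-occurrence probabilities.
P(none) = (1 − 0.42) × (1 − 0.29) × (1 − 0.60) × (1 − 0.43) = 0.58 × 0.71 × 0.40 × 0.57 = 0.0938904

0.0938904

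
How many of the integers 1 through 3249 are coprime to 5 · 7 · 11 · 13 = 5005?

649 + 464 + 295 + 249 − 92 − 59 − 49 − 42 − 35 − 22 + 8 + 7 + 4 + 3 − 0 = 1380
3249 − 1380 = 1869

1869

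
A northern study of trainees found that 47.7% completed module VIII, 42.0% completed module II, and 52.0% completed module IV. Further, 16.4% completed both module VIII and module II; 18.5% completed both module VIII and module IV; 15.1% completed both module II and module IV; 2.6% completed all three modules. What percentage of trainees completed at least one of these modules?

P(at least one) = 47.7 + 42.0 + 52.0 − 16.4 − 18.5 − 15.1 + 2.6 = 94.3%

94.3%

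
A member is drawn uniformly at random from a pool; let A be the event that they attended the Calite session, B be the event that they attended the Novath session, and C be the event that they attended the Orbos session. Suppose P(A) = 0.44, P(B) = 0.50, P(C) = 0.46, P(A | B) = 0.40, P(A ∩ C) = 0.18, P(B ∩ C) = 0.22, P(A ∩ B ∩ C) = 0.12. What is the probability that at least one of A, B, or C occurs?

P(A ∩ B) = P(B)·P(A|B) = 0.50 × 0.40 = 0.20
Apply inclusion-exclusion:
P(A ∪ B ∪ C) = 0.44 + 0.50 + 0.46 − 0.20 − 0.18 − 0.22 + 0.12 = 0.92

0.92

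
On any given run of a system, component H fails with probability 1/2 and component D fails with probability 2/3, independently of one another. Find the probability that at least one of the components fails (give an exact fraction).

P(none) = (1 − 1/2) × (1 − 2/3) = 1/2 × 1/3 = 1/6
P(at least one) = 1 − 1/6 = 5/6

5/6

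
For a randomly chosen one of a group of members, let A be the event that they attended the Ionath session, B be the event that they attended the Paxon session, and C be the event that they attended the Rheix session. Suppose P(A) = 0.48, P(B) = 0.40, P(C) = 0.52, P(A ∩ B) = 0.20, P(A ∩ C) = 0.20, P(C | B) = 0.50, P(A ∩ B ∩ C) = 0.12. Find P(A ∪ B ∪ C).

0.92

P(B ∩ C) = P(B)·P(C|B) = 0.40 × 0.50 = 0.20
P(A ∪ B ∪ C) = 0.48 + 0.40 + 0.52 − 0.20 − 0.20 − 0.20 + 0.12 = 0.92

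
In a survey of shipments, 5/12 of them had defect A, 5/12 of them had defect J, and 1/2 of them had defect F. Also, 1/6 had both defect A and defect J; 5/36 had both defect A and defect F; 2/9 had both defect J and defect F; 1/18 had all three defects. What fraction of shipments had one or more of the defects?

31/36

P(union) = 5/12 + 5/12 + 1/2 − 1/6 − 5/36 − 2/9 + 1/18 = 31/36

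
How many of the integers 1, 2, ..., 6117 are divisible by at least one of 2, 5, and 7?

By inclusion–exclusion:
3058 + 1223 + 873 − 611 − 436 − 174 + 87 = 4020

4020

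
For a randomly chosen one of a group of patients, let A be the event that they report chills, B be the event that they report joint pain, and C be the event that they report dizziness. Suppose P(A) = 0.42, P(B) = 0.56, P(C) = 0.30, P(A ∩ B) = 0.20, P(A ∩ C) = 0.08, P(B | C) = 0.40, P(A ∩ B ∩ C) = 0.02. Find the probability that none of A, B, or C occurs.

0.10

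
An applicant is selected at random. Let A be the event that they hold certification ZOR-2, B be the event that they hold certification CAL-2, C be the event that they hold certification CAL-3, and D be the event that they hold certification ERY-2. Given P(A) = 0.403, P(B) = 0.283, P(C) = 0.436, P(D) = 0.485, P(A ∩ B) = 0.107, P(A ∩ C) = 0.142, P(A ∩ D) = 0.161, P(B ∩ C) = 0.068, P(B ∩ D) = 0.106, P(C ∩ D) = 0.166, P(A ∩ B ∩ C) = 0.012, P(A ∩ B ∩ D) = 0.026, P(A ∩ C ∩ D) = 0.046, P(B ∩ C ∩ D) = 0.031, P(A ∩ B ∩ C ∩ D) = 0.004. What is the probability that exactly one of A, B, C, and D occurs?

Using the inclusion–exclusion count for exactly one event:
P(exactly one) = 0.403 + 0.283 + 0.436 + 0.485 − 2·0.107 − 2·0.142 − 2·0.161 − 2·0.068 − 2·0.106 − 2·0.166 + 3·0.012 + 3·0.026 + 3·0.046 + 3·0.031 − 4·0.004 = 0.436

0.436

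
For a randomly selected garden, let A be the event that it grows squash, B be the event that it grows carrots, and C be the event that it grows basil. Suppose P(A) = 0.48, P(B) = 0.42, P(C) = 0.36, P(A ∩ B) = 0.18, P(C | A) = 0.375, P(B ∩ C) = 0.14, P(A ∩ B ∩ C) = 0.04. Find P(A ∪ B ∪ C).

P(A ∩ C) = P(A)·P(C|A) = 0.48 × 0.375 = 0.18
Using inclusion–exclusion:
P(A ∪ B ∪ C) = 0.48 + 0.42 + 0.36 − 0.18 − 0.18 − 0.14 + 0.04 = 0.80

0.80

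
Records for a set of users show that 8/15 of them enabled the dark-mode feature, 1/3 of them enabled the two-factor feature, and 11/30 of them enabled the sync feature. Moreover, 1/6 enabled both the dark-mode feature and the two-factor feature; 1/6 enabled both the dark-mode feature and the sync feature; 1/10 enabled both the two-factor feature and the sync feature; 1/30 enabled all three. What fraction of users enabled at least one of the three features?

5/6

By inclusion-exclusion,
P(union) = 8/15 + 1/3 + 11/30 − 1/6 − 1/6 − 1/10 + 1/30 = 5/6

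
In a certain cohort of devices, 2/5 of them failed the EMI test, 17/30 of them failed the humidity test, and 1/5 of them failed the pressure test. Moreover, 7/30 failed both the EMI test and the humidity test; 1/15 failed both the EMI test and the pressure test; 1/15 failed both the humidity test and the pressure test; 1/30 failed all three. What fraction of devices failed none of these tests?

P(≥1) = 2/5 + 17/30 + 1/5 − 7/30 − 1/15 − 1/15 + 1/30 = 5/6
P(none) = 1 − 5/6 = 1/6

1/6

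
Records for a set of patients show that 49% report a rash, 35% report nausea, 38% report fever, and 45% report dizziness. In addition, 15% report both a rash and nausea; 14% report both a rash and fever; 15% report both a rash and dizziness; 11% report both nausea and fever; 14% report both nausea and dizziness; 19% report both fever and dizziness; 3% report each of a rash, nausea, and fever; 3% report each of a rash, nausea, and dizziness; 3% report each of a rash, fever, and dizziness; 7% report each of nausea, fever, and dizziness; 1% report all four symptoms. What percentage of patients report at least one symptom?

94%

P(at least one) = 49 + 35 + 38 + 45 − 15 − 14 − 15 − 11 − 14 − 19 + 3 + 3 + 3 + 7 − 1 = 94%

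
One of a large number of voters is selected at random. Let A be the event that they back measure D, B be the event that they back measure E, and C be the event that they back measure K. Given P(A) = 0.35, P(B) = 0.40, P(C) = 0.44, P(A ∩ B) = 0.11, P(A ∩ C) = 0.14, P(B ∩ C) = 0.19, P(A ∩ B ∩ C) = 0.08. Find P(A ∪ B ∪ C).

0.83

P(A ∪ B ∪ C) = 0.35 + 0.40 + 0.44 − 0.11 − 0.14 − 0.19 + 0.08 = 0.83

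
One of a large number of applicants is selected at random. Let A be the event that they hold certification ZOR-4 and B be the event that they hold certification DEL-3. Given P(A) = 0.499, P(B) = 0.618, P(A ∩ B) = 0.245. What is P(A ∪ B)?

Inclusion–exclusion gives
P(A ∪ B) = 0.499 + 0.618 − 0.245 = 0.872

0.872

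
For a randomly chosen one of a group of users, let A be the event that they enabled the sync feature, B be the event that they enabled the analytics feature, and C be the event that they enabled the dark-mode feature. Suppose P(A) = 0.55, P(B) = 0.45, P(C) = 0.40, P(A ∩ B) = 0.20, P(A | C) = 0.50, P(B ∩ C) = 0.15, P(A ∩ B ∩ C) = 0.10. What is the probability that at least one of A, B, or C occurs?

0.95

P(A ∩ C) = P(C)·P(A|C) = 0.40 × 0.50 = 0.20
P(A ∪ B ∪ C) = 0.55 + 0.45 + 0.40 − 0.20 − 0.20 − 0.15 + 0.10 = 0.95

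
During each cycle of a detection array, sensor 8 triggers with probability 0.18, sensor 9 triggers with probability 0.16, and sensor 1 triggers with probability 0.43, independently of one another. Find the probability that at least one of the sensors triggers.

0.607384

P(none) = (1 − 0.18) × (1 − 0.16) × (1 − 0.43) = 0.82 × 0.84 × 0.57 = 0.392616
P(at least one) = 1 − 0.392616 = 0.607384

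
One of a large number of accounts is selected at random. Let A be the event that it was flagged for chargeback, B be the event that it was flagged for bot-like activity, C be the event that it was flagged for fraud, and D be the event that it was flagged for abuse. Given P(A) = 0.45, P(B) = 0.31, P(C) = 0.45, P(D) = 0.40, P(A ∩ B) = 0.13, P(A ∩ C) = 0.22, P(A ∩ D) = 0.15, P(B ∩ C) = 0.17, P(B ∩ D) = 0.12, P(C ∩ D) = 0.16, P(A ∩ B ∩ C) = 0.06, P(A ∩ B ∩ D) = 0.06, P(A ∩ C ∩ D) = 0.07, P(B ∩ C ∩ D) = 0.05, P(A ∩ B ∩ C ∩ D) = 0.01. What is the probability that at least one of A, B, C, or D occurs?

By inclusion-exclusion,
P(A ∪ B ∪ C ∪ D) = 0.45 + 0.31 + 0.45 + 0.40 − 0.13 − 0.22 − 0.15 − 0.17 − 0.12 − 0.16 + 0.06 + 0.06 + 0.07 + 0.05 − 0.01 = 0.89

0.89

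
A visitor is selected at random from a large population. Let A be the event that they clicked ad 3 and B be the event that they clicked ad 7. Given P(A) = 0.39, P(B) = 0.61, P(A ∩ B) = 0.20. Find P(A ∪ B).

0.80

Inclusion–exclusion gives
P(A ∪ B) = 0.39 + 0.61 − 0.20 = 0.80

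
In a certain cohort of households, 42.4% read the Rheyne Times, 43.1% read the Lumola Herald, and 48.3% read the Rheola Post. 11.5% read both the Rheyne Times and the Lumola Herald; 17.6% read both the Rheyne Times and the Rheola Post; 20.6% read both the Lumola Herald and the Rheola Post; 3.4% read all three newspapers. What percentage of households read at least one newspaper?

Inclusion–exclusion gives
P(at least one) = 42.4 + 43.1 + 48.3 − 11.5 − 17.6 − 20.6 + 3.4 = 87.5%

87.5%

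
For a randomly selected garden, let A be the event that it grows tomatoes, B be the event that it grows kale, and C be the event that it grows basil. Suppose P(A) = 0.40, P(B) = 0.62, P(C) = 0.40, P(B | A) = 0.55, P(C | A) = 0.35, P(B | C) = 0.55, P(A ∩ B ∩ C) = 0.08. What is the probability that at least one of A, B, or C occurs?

0.92

P(A ∩ B) = P(A)·P(B|A) = 0.40 × 0.55 = 0.22
P(A ∩ C) = P(A)·P(C|A) = 0.40 × 0.35 = 0.14
P(B ∩ C) = P(C)·P(B|C) = 0.40 × 0.55 = 0.22
By inclusion-exclusion,
P(A ∪ B ∪ C) = 0.40 + 0.62 + 0.40 − 0.22 − 0.14 − 0.22 + 0.08 = 0.92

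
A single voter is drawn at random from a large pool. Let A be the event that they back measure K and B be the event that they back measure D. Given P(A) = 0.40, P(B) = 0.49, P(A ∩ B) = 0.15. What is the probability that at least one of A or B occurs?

0.74

By inclusion–exclusion:
P(A ∪ B) = 0.40 + 0.49 − 0.15 = 0.74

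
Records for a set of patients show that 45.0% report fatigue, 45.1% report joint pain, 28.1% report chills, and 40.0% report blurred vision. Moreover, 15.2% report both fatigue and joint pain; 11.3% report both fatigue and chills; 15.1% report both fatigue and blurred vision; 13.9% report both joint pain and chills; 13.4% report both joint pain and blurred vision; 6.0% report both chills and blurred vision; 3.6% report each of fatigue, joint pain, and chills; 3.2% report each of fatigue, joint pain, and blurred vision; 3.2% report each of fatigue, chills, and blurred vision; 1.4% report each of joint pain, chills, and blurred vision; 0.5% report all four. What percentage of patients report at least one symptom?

94.2%

Using inclusion–exclusion:
P(≥1) = 45.0 + 45.1 + 28.1 + 40.0 − 15.2 − 11.3 − 15.1 − 13.9 − 13.4 − 6.0 + 3.6 + 3.2 + 3.2 + 1.4 − 0.5 = 94.2%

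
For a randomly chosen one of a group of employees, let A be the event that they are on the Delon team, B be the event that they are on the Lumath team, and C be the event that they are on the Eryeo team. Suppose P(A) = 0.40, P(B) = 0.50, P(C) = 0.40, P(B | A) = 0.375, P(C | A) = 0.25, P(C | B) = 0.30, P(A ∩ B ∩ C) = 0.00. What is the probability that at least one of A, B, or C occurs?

0.90

P(A ∩ B) = P(A)·P(B|A) = 0.40 × 0.375 = 0.15
P(A ∩ C) = P(A)·P(C|A) = 0.40 × 0.25 = 0.10
P(B ∩ C) = P(B)·P(C|B) = 0.50 × 0.30 = 0.15
Inclusion–exclusion gives
P(A ∪ B ∪ C) = 0.40 + 0.50 + 0.40 − 0.15 − 0.10 − 0.15 + 0.00 = 0.90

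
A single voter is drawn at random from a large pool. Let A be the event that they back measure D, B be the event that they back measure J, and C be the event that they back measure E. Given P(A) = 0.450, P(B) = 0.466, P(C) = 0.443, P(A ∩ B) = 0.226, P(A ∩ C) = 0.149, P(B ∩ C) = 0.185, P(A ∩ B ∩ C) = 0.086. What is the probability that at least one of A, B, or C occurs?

Apply inclusion-exclusion:
P(A ∪ B ∪ C) = 0.450 + 0.466 + 0.443 − 0.226 − 0.149 − 0.185 + 0.086 = 0.885

0.885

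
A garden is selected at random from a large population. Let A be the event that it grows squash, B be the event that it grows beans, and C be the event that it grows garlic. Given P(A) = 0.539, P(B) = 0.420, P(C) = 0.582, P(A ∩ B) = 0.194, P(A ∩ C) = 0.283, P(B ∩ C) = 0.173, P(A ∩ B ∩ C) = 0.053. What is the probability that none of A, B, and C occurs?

0.056

By inclusion-exclusion,
P(A ∪ B ∪ C) = 0.539 + 0.420 + 0.582 − 0.194 − 0.283 − 0.173 + 0.053 = 0.944
P(none) = 1 − 0.944 = 0.056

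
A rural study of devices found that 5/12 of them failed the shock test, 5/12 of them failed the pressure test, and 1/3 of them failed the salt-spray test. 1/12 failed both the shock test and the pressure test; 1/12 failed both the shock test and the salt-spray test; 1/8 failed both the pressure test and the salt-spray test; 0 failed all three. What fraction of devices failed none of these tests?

P(union) = 5/12 + 5/12 + 1/3 − 1/12 − 1/12 − 1/8 + 0 = 7/8
P(none) = 1 − 7/8 = 1/8

1/8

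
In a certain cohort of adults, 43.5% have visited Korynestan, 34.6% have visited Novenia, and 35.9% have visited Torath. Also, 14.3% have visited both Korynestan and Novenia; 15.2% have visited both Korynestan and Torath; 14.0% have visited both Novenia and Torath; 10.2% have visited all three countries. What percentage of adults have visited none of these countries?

P(at least one) = 43.5 + 34.6 + 35.9 − 14.3 − 15.2 − 14.0 + 10.2 = 80.7%
P(none) = 100% − 80.7% = 19.3%

19.3%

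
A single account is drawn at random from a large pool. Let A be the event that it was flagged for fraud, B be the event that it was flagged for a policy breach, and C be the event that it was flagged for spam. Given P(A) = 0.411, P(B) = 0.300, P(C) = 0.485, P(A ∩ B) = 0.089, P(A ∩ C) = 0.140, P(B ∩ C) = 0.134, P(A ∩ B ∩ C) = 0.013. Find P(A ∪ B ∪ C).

0.846

By inclusion–exclusion:
P(A ∪ B ∪ C) = 0.411 + 0.300 + 0.485 − 0.089 − 0.140 − 0.134 + 0.013 = 0.846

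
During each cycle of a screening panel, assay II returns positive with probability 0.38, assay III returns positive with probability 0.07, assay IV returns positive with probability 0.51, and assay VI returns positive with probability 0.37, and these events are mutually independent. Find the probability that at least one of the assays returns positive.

0.82200358

Since the events are independent, P(none) is the product of the individual non-occurrence probabilities.
P(none) = (1 − 0.38) × (1 − 0.07) × (1 − 0.51) × (1 − 0.37) = 0.62 × 0.93 × 0.49 × 0.63 = 0.17799642
P(at least one) = 1 − 0.17799642 = 0.82200358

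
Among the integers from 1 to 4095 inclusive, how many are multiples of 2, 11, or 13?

2377

By inclusion–exclusion:
⌊4095/2⌋ + ⌊4095/11⌋ + ⌊4095/13⌋ − ⌊4095/22⌋ − ⌊4095/26⌋ − ⌊4095/143⌋ + ⌊4095/286⌋ = 2047 + 372 + 315 − 186 − 157 − 28 + 14 = 2377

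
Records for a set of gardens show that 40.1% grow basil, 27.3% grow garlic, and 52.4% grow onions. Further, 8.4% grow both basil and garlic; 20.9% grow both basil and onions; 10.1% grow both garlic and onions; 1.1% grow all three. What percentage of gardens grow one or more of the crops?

81.5%

By inclusion–exclusion:
P(at least one) = 40.1 + 27.3 + 52.4 − 8.4 − 20.9 − 10.1 + 1.1 = 81.5%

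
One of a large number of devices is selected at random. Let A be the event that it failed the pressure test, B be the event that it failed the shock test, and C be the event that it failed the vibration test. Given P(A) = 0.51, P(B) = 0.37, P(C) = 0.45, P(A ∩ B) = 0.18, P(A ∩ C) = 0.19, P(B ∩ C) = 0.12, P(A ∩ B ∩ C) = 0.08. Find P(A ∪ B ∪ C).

0.92

By inclusion-exclusion,
P(A ∪ B ∪ C) = 0.51 + 0.37 + 0.45 − 0.18 − 0.19 − 0.12 + 0.08 = 0.92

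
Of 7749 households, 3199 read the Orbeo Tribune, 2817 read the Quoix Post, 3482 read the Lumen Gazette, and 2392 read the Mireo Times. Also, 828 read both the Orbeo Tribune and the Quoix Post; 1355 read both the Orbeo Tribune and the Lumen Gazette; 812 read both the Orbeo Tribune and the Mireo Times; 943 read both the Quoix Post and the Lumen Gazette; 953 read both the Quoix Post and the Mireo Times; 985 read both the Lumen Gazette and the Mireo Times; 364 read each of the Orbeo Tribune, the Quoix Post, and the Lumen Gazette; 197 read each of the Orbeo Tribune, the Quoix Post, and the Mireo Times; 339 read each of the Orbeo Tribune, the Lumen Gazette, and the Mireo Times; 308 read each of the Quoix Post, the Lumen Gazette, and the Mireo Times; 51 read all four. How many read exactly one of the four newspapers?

3558

N(exactly one) = 3199 + 2817 + 3482 + 2392 − 2·828 − 2·1355 − 2·812 − 2·943 − 2·953 − 2·985 + 3·364 + 3·197 + 3·339 + 3·308 − 4·51 = 3558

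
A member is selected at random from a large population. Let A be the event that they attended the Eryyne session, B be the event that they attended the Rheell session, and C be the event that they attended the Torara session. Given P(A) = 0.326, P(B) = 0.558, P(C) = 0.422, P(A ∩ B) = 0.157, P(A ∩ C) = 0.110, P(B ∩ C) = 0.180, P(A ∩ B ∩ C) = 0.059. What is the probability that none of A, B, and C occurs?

P(A ∪ B ∪ C) = 0.326 + 0.558 + 0.422 − 0.157 − 0.110 − 0.180 + 0.059 = 0.918
P(none) = 1 − 0.918 = 0.082

0.082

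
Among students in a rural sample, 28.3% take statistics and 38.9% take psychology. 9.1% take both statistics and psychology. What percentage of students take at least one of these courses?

58.1%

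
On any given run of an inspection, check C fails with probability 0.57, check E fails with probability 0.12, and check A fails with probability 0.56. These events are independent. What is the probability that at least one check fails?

P(none) = (1 − 0.57) × (1 − 0.12) × (1 − 0.56) = 0.43 × 0.88 × 0.44 = 0.166496
P(at least one) = 1 − 0.166496 = 0.833504

0.833504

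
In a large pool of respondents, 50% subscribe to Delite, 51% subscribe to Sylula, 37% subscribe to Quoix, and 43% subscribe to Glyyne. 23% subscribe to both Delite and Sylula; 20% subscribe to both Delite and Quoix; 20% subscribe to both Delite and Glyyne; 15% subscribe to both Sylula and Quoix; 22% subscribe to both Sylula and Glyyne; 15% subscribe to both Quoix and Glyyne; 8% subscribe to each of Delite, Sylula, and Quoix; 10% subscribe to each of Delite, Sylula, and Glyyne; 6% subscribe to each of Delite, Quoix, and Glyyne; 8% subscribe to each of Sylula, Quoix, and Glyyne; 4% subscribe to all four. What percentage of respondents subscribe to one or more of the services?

94%

Apply inclusion-exclusion:
P(union) = 50 + 51 + 37 + 43 − 23 − 20 − 20 − 15 − 22 − 15 + 8 + 10 + 6 + 8 − 4 = 94%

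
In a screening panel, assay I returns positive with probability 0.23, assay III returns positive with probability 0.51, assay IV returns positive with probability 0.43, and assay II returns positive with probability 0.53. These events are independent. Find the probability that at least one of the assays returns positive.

0.89892133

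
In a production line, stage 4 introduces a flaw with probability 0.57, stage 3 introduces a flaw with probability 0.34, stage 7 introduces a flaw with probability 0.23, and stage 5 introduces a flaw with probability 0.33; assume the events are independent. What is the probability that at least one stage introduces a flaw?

0.85358758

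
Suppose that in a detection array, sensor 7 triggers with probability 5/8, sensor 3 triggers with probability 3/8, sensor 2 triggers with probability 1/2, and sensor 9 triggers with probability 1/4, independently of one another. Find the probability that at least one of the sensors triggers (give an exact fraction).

467/512

P(none) = (1 − 5/8) × (1 − 3/8) × (1 − 1/2) × (1 − 1/4) = 3/8 × 5/8 × 1/2 × 3/4 = 45/512
P(at least one) = 1 − 45/512 = 467/512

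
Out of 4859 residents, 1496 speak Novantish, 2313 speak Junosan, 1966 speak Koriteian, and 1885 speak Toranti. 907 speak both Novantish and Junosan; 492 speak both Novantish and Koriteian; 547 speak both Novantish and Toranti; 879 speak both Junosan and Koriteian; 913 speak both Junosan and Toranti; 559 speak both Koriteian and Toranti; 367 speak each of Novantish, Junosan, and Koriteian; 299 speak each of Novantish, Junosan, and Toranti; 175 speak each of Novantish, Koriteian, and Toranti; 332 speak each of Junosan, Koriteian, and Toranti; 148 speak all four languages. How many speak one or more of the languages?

4388

|union| = 1496 + 2313 + 1966 + 1885 − 907 − 492 − 547 − 879 − 913 − 559 + 367 + 299 + 175 + 332 − 148 = 4388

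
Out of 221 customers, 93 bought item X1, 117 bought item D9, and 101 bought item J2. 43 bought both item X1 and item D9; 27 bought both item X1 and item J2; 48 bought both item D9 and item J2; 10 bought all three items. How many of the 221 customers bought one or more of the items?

203

|union| = 93 + 117 + 101 − 43 − 27 − 48 + 10 = 203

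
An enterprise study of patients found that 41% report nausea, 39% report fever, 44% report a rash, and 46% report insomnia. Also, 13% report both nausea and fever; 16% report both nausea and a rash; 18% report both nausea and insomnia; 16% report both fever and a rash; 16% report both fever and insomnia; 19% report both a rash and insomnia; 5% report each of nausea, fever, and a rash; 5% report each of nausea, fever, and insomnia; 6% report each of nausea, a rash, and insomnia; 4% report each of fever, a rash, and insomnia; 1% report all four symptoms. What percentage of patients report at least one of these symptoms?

91%

By inclusion-exclusion,
P(≥1) = 41 + 39 + 44 + 46 − 13 − 16 − 18 − 16 − 16 − 19 + 5 + 5 + 6 + 4 − 1 = 91%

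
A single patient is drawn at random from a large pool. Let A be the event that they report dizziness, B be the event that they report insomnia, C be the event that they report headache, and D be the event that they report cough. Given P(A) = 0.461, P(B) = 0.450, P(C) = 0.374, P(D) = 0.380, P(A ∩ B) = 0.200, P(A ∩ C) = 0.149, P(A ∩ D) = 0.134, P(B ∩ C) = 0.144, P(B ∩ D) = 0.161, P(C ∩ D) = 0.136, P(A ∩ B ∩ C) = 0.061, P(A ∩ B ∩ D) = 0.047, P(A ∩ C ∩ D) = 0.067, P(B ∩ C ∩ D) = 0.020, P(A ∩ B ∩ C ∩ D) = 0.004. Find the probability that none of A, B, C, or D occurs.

0.068

By inclusion–exclusion:
P(A ∪ B ∪ C ∪ D) = 0.461 + 0.450 + 0.374 + 0.380 − 0.200 − 0.149 − 0.134 − 0.144 − 0.161 − 0.136 + 0.061 + 0.047 + 0.067 + 0.020 − 0.004 = 0.932
P(none) = 1 − 0.932 = 0.068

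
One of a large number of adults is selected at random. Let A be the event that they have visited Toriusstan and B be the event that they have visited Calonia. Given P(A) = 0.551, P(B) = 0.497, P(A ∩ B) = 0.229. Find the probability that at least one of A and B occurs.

0.819

By inclusion–exclusion:
P(A ∪ B) = 0.551 + 0.497 − 0.229 = 0.819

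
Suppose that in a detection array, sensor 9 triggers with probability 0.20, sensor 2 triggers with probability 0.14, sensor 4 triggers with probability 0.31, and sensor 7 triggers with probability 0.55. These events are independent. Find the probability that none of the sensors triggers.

Independence gives P(none) = ∏(1 − pᵢ).
P(none) = (1 − 0.20) × (1 − 0.14) × (1 − 0.31) × (1 − 0.55) = 0.80 × 0.86 × 0.69 × 0.45 = 0.213624

0.213624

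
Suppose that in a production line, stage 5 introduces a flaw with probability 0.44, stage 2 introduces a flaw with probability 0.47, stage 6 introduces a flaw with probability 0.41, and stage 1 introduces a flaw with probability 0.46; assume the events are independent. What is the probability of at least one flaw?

Independence gives P(none) = ∏(1 − pᵢ).
P(none) = (1 − 0.44) × (1 − 0.47) × (1 − 0.41) × (1 − 0.46) = 0.56 × 0.53 × 0.59 × 0.54 = 0.09456048
P(at least one) = 1 − 0.09456048 = 0.90543952

0.90543952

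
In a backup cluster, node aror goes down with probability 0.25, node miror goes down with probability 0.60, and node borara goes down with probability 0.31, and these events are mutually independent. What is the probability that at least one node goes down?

0.793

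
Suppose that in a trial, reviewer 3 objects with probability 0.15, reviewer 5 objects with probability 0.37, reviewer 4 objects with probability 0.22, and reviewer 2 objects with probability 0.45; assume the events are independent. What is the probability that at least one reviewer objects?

0.7702705

P(none) = (1 − 0.15) × (1 − 0.37) × (1 − 0.22) × (1 − 0.45) = 0.85 × 0.63 × 0.78 × 0.55 = 0.2297295
P(at least one) = 1 − 0.2297295 = 0.7702705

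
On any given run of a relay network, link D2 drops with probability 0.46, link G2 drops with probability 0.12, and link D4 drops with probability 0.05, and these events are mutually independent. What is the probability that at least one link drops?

Since the events are independent, P(none) is the product of the individual non-occurrence probabilities.
P(none) = (1 − 0.46) × (1 − 0.12) × (1 − 0.05) = 0.54 × 0.88 × 0.95 = 0.45144
P(at least one) = 1 − 0.45144 = 0.54856

0.54856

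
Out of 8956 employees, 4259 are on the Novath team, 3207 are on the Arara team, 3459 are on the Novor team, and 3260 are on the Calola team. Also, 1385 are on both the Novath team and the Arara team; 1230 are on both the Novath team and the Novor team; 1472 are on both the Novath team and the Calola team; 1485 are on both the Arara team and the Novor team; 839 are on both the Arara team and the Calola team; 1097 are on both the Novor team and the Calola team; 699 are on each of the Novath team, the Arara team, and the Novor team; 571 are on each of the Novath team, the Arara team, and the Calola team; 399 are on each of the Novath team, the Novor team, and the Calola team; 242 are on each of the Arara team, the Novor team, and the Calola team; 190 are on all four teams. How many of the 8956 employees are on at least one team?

|union| = 4259 + 3207 + 3459 + 3260 − 1385 − 1230 − 1472 − 1485 − 839 − 1097 + 699 + 571 + 399 + 242 − 190 = 8398

8398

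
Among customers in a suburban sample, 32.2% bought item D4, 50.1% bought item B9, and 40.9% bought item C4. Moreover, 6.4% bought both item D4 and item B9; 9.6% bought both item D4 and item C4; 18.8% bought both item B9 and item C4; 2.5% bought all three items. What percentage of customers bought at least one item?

90.9%

By inclusion–exclusion:
P(≥1) = 32.2 + 50.1 + 40.9 − 6.4 − 9.6 − 18.8 + 2.5 = 90.9%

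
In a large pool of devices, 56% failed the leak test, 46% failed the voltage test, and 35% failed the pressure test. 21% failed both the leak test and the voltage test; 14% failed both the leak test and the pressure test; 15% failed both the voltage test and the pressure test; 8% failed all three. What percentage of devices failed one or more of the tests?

By inclusion–exclusion:
P(union) = 56 + 46 + 35 − 21 − 14 − 15 + 8 = 95%

95%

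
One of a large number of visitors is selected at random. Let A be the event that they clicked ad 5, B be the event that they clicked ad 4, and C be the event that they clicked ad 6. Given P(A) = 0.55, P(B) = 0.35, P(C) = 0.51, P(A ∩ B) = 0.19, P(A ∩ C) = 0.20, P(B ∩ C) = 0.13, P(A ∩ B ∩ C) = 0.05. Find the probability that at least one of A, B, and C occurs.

By inclusion–exclusion:
P(A ∪ B ∪ C) = 0.55 + 0.35 + 0.51 − 0.19 − 0.20 − 0.13 + 0.05 = 0.94

0.94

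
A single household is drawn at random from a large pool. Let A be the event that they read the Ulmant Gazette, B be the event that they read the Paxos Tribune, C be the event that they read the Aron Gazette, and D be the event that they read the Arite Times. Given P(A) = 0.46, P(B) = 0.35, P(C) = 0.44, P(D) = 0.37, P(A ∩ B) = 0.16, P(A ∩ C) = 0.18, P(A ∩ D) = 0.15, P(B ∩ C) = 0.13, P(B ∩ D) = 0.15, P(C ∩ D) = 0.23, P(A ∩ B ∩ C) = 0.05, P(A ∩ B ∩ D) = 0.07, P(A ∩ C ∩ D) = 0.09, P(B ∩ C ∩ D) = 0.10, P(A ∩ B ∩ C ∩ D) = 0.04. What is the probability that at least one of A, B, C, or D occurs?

P(A ∪ B ∪ C ∪ D) = 0.46 + 0.35 + 0.44 + 0.37 − 0.16 − 0.18 − 0.15 − 0.13 − 0.15 − 0.23 + 0.05 + 0.07 + 0.09 + 0.10 − 0.04 = 0.89

0.89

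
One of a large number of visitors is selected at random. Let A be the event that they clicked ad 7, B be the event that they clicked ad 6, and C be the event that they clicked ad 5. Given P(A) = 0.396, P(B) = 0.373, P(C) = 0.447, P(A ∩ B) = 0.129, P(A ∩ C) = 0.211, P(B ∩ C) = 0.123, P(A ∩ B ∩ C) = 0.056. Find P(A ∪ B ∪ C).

0.809

P(A ∪ B ∪ C) = 0.396 + 0.373 + 0.447 − 0.129 − 0.211 − 0.123 + 0.056 = 0.809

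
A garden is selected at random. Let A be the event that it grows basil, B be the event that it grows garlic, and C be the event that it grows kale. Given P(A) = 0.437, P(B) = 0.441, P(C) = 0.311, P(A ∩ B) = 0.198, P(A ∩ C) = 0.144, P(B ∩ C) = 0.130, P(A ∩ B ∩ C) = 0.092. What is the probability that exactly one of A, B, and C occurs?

0.521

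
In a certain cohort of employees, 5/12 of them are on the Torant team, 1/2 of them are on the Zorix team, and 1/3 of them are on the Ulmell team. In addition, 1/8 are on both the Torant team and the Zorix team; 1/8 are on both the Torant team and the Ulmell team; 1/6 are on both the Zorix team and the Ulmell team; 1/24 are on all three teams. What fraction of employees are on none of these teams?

1/8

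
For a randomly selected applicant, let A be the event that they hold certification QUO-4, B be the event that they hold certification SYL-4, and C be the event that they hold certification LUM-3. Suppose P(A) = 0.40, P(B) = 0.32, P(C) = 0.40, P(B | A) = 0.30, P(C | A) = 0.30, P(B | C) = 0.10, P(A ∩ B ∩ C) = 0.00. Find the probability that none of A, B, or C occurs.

0.16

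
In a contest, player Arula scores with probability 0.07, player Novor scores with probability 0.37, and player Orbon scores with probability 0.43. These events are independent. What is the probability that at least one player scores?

P(none) = (1 − 0.07) × (1 − 0.37) × (1 − 0.43) = 0.93 × 0.63 × 0.57 = 0.333963
P(at least one) = 1 − 0.333963 = 0.666037

0.666037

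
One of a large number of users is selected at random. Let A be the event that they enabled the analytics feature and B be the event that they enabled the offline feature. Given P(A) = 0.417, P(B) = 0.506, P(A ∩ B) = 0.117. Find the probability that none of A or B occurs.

0.194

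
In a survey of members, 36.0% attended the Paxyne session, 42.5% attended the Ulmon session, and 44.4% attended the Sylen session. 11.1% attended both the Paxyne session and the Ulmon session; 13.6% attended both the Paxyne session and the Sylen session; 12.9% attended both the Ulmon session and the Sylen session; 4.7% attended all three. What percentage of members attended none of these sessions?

10.0%

P(at least one) = 36.0 + 42.5 + 44.4 − 11.1 − 13.6 − 12.9 + 4.7 = 90.0%
P(none) = 100% − 90.0% = 10.0%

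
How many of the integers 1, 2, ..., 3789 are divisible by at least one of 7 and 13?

By inclusion–exclusion:
541 + 291 − 41 = 791

791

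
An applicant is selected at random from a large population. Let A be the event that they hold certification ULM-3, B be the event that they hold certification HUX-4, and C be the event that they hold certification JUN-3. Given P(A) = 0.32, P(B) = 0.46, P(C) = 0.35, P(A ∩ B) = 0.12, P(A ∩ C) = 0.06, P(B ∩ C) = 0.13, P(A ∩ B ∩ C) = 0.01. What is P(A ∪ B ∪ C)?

0.83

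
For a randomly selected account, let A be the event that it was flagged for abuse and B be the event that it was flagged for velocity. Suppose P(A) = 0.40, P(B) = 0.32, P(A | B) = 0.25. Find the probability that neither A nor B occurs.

0.36

P(A ∩ B) = P(B)·P(A|B) = 0.32 × 0.25 = 0.08
P(A ∪ B) = 0.40 + 0.32 − 0.08 = 0.64
P(none) = 1 − 0.64 = 0.36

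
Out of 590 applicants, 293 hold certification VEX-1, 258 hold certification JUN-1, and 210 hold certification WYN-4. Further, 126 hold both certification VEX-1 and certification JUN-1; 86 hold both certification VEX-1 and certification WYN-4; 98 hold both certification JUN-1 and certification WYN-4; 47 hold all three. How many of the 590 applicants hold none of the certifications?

Inclusion–exclusion gives
|union| = 293 + 258 + 210 − 126 − 86 − 98 + 47 = 498
None: 590 − 498 = 92

92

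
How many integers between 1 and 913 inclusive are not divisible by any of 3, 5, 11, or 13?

408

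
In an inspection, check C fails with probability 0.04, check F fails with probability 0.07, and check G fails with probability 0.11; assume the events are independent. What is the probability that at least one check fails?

0.205408

Since the events are independent, P(none) is the product of the individual non-occurrence probabilities.
P(none) = (1 − 0.04) × (1 − 0.07) × (1 − 0.11) = 0.96 × 0.93 × 0.89 = 0.794592
P(at least one) = 1 − 0.794592 = 0.205408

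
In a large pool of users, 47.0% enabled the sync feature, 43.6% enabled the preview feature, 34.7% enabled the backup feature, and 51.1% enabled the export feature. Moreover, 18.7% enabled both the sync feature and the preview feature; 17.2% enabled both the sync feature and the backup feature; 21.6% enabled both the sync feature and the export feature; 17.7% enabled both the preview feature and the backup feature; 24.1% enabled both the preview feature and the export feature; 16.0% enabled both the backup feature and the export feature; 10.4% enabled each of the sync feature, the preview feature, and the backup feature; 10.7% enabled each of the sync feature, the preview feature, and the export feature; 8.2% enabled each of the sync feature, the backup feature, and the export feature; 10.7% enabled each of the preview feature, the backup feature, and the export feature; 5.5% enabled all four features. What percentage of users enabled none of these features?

4.4%

P(at least one) = 47.0 + 43.6 + 34.7 + 51.1 − 18.7 − 17.2 − 21.6 − 17.7 − 24.1 − 16.0 + 10.4 + 10.7 + 8.2 + 10.7 − 5.5 = 95.6%
P(none) = 100% − 95.6% = 4.4%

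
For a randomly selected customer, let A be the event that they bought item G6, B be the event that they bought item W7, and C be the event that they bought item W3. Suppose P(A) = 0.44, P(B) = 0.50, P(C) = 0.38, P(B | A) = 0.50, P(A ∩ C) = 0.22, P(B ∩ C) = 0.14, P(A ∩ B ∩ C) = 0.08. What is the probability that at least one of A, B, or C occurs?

0.82

P(A ∩ B) = P(A)·P(B|A) = 0.44 × 0.50 = 0.22
By inclusion–exclusion:
P(A ∪ B ∪ C) = 0.44 + 0.50 + 0.38 − 0.22 − 0.22 − 0.14 + 0.08 = 0.82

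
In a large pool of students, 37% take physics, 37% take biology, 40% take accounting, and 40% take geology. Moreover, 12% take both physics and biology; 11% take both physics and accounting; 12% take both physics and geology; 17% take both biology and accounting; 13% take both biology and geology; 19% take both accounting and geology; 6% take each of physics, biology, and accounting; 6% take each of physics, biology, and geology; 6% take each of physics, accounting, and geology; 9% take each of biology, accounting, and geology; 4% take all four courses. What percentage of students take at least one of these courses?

By inclusion-exclusion,
P(≥1) = 37 + 37 + 40 + 40 − 12 − 11 − 12 − 17 − 13 − 19 + 6 + 6 + 6 + 9 − 4 = 93%

93%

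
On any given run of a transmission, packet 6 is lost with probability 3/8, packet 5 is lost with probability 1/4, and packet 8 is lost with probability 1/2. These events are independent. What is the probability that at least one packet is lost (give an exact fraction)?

P(none) = (1 − 3/8) × (1 − 1/4) × (1 − 1/2) = 5/8 × 3/4 × 1/2 = 15/64
P(at least one) = 1 − 15/64 = 49/64

49/64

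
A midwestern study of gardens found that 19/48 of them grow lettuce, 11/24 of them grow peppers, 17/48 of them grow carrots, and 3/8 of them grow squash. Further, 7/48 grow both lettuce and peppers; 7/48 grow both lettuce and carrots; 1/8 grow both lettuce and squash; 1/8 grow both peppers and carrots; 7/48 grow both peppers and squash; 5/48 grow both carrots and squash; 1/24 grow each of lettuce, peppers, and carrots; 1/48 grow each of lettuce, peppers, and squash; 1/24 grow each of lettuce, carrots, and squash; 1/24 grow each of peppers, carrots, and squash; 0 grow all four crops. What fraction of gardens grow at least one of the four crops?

By inclusion–exclusion:
P(at least one) = 19/48 + 11/24 + 17/48 + 3/8 − 7/48 − 7/48 − 1/8 − 1/8 − 7/48 − 5/48 + 1/24 + 1/48 + 1/24 + 1/24 − 0 = 15/16

15/16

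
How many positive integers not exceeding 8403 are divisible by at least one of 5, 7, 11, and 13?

3566

floor(8403/5) + floor(8403/7) + floor(8403/11) + floor(8403/13) − floor(8403/35) − floor(8403/55) − floor(8403/65) − floor(8403/77) − floor(8403/91) − floor(8403/143) + floor(8403/385) + floor(8403/455) + floor(8403/715) + floor(8403/1001) − floor(8403/5005) = 1680 + 1200 + 763 + 646 − 240 − 152 − 129 − 109 − 92 − 58 + 21 + 18 + 11 + 8 − 1 = 3566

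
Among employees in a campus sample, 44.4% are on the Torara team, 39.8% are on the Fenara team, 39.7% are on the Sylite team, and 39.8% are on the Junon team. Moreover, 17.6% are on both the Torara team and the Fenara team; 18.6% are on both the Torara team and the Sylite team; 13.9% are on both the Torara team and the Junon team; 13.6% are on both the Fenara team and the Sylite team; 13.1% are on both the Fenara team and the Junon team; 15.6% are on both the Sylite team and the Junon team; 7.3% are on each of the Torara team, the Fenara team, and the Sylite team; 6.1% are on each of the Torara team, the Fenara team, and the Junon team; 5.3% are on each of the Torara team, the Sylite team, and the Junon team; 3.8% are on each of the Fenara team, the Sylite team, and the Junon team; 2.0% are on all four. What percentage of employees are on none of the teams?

By inclusion-exclusion,
P(≥1) = 44.4 + 39.8 + 39.7 + 39.8 − 17.6 − 18.6 − 13.9 − 13.6 − 13.1 − 15.6 + 7.3 + 6.1 + 5.3 + 3.8 − 2.0 = 91.8%
P(none) = 100% − 91.8% = 8.2%

8.2%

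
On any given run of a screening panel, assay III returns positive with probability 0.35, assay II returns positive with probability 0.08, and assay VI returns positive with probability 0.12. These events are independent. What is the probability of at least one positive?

0.47376

P(none) = (1 − 0.35) × (1 − 0.08) × (1 − 0.12) = 0.65 × 0.92 × 0.88 = 0.52624
P(at least one) = 1 − 0.52624 = 0.47376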